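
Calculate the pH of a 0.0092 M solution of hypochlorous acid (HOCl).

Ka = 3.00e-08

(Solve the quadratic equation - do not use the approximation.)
pH = 4.78

x² + Ka×x - Ka×C = 0. Using quadratic formula: [H⁺] = 1.6598e-05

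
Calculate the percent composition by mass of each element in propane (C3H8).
C: 81.72%, H: 18.29%

Molar mass of C3H8 = 44.09 g/mol
% C = (3 × 12.01) / 44.09 × 100% = 36.03 / 44.09 × 100% = 81.72%
% H = (8 × 1.008) / 44.09 × 100% = 8.064 / 44.09 × 100% = 18.29%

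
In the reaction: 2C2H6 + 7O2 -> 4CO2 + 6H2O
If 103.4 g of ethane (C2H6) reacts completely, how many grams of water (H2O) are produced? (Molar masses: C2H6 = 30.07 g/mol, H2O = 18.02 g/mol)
Moles of C2H6 = 103.4 g ÷ 30.07 g/mol = 3.43864 mol
Mole ratio: 6 mol H2O / 2 mol C2H6
Moles of H2O = 3.43864 × (6/2) = 10.3159 mol
Mass of H2O = 10.3159 mol × 18.02 g/mol = 185.9 g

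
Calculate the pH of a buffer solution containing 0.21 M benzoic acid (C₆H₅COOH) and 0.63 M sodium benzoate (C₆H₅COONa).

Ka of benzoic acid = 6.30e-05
pH = 4.68

pKa = -log(6.30e-05) = 4.20. pH = pKa + log([A⁻]/[HA]) = 4.20 + log(0.63/0.21)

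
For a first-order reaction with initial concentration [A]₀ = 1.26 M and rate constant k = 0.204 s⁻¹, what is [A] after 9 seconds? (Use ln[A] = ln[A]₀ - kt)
0.2009 M

ln[A] = ln[A]₀ - k·t = ln(1.26) - (0.204)·(9) = 0.2311 - 1.8360 = -1.6049
[A] = e^(-1.6049) = 0.2009 M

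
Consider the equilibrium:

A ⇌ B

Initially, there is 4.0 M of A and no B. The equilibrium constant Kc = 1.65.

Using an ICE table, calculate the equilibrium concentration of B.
[B] = 2.491 M

ICE: [A] = 4.0 − x, [B] = x.
Kc = x/(4.0 − x) = 1.65 ⇒ x = 1.65·4.0/(1 + 1.65) = 6.6/2.65 = 2.491.
[B] = x = 2.491 M.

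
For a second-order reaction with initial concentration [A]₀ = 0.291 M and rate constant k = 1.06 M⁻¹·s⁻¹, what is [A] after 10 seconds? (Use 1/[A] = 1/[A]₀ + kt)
0.0712 M

1/[A] = 1/[A]₀ + k·t = 1/0.291 + (1.06)·(10) = 3.4364 + 10.6000 = 14.0364
[A] = 1/14.0364 = 0.0712 M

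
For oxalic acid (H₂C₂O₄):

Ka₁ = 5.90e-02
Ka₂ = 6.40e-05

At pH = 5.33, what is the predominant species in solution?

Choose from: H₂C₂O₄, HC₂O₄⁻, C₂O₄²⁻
C₂O₄²⁻

pKa1 = 1.23, pKa2 = 4.19. Each pKa is the crossover between adjacent species; pH = 5.33 lies in the region where C₂O₄²⁻ predominates.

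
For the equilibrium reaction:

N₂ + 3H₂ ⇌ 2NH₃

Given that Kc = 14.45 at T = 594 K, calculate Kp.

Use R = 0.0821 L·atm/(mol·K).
K_p = 0.0061

Δn = (moles gaseous products) − (moles gaseous reactants) = -2
T = 594 K; RT = 0.0821 × 594 = 48.7674
Kp = Kc·(RT)^Δn = 14.45 × (48.7674)^-2 = 14.45 × 0.000420476 = 0.0061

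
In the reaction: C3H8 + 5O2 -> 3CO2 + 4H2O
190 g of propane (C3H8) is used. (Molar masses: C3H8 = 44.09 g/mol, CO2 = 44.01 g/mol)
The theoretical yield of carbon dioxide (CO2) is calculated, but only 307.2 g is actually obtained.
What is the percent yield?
Moles of C3H8 = 190 g ÷ 44.09 g/mol = 4.30937 mol
Mole ratio: 3 mol CO2 / 1 mol C3H8
Moles of CO2 = 4.30937 × (3/1) = 12.9281 mol
Theoretical yield = 12.9281 mol × 44.01 g/mol = 568.97 g
Actual yield = 307.2 g
Percent yield = (307.2 / 568.97) × 100% = 54.0%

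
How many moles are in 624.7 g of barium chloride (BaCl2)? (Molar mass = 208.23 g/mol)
Moles = 624.7 g ÷ 208.23 g/mol = 3 mol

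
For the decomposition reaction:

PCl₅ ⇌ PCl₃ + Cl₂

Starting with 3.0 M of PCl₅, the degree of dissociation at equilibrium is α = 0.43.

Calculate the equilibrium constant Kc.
K_c = 0.9732

x = α·[A]₀ = 0.43 × 3.0 = 1.29 M dissociated.
At eq: [PCl₅] = 3.0 − 1.29 = 1.71 M; [PCl₃] = [Cl₂] = x = 1.29 M.
Kc = [PCl₃][Cl₂]/[PCl₅] = (1.29)²/1.71 = 0.9732.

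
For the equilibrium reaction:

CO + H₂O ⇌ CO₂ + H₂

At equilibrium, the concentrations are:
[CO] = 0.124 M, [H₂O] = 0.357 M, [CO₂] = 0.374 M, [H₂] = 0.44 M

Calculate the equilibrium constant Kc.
K_c = 3.7174

Kc = ([CO₂] × [H₂]) / ([CO] × [H₂O])
   = ((0.374)·(0.44)) / ((0.124)·(0.357))
   = 0.16456 / 0.044268 = 3.7174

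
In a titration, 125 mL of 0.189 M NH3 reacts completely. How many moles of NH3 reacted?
Moles = Molarity × Volume (L)
Moles = 0.189 M × 0.125 L = 0.02363 mol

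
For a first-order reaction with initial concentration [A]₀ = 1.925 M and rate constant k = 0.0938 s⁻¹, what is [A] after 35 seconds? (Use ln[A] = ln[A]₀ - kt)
0.0722 M

ln[A] = ln[A]₀ - k·t = ln(1.925) - (0.0938)·(35) = 0.6549 - 3.2830 = -2.6281
[A] = e^(-2.6281) = 0.0722 M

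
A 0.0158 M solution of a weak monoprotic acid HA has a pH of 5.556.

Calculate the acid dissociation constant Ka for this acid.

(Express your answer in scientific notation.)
K_a = 4.89e-10

[H⁺] = 10^(−pH) = 10^(−5.556) = 2.780e-06 M. For HA ⇌ H⁺ + A⁻, Ka = x²/(C − x) = (2.780e-06)²/(0.0158 − 2.780e-06) = 4.89e-10.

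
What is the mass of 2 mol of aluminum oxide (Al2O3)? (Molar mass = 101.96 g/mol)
Mass = 2 mol × 101.96 g/mol = 203.9 g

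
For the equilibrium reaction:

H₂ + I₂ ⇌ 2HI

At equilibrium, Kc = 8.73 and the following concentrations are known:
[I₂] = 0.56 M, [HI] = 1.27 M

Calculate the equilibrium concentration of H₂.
[H₂] = 0.3299 M

Kc = ([HI]^2) / ([H₂] × [I₂]) = 8.73
[H₂]^1 = (product terms)/(Kc · other reactant terms) = 1.6129 / (8.73 · 0.56) = 0.32992
[H₂] = 0.3299 M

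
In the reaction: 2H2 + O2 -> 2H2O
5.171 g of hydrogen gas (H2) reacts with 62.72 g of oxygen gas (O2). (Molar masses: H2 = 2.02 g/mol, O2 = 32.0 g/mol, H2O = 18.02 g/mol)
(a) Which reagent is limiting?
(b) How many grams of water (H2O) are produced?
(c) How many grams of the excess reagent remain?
(a) H2, (b) 46.13 g, (c) 21.76 g

Moles of H2 = 5.171 g ÷ 2.02 g/mol = 2.5599 mol
Moles of O2 = 62.72 g ÷ 32.0 g/mol = 1.96 mol
Moles ÷ coefficient: H2: 2.5599/2 = 1.28, O2: 1.96/1 = 1.96
(a) H2 has the smaller value, so H2 is the limiting reagent.
(b) Moles of H2O = 2.5599 mol H2 × (2/2) = 2.5599 mol; mass = 2.5599 mol × 18.02 g/mol = 46.13 g
(c) O2 consumed = 2.5599 × (1/2) = 1.27995 mol; remaining = 1.96 − 1.27995 = 0.68005 mol; mass = 0.68005 mol × 32.0 g/mol = 21.76 g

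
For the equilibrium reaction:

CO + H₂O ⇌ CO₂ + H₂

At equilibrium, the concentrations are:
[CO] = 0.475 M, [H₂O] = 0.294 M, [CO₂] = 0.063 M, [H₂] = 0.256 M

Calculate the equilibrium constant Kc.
K_c = 0.1155

Kc = ([CO₂] × [H₂]) / ([CO] × [H₂O])
   = ((0.063)·(0.256)) / ((0.475)·(0.294))
   = 0.016128 / 0.13965 = 0.1155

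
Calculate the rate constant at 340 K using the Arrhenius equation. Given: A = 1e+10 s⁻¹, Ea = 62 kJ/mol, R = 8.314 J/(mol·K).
2.98e+00 s⁻¹

k = A·exp(-Ea/(R·T)) = 1e+10·exp(-62000/(8.314·340)) = 1e+10·exp(-21.9332) = 1e+10·2.9821e-10 = 2.98e+00 s⁻¹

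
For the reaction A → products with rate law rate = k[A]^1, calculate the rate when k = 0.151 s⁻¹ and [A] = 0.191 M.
0.02884 M/s

rate = k·[A]^1 = 0.151·(0.191)^1 = 0.151·0.191 = 0.02884 M/s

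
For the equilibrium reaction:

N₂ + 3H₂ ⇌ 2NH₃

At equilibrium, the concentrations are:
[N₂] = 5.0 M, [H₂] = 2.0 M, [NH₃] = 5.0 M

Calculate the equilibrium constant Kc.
K_c = 0.6250

Kc = ([NH₃]^2) / ([N₂] × [H₂]^3)
   = ((5.0)^2) / ((5.0)·(2.0)^3)
   = 25 / 40 = 0.6250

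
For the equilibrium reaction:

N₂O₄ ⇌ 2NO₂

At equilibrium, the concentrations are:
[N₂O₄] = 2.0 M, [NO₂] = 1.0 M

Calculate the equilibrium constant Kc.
K_c = 0.5000

Kc = ([NO₂]^2) / ([N₂O₄])
   = ((1.0)^2) / ((2.0))
   = 1 / 2 = 0.5000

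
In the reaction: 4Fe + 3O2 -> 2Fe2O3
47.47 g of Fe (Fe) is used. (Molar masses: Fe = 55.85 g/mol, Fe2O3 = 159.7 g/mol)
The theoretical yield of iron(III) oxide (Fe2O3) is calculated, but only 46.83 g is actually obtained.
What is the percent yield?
Moles of Fe = 47.47 g ÷ 55.85 g/mol = 0.849955 mol
Mole ratio: 2 mol Fe2O3 / 4 mol Fe
Moles of Fe2O3 = 0.849955 × (2/4) = 0.424978 mol
Theoretical yield = 0.424978 mol × 159.7 g/mol = 67.869 g
Actual yield = 46.83 g
Percent yield = (46.83 / 67.869) × 100% = 69.0%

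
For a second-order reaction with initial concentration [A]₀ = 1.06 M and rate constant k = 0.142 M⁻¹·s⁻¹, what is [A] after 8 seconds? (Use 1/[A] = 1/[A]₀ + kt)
0.4809 M

1/[A] = 1/[A]₀ + k·t = 1/1.06 + (0.142)·(8) = 0.9434 + 1.1360 = 2.0794
[A] = 1/2.0794 = 0.4809 M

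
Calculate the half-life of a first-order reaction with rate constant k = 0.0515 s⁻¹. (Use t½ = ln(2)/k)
13.46 s

t½ = ln(2)/k = 0.6931/0.0515 = 13.46 s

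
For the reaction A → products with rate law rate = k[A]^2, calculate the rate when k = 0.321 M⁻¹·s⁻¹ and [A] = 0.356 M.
0.04068 M/s

rate = k·[A]^2 = 0.321·(0.356)^2 = 0.321·0.126736 = 0.04068 M/s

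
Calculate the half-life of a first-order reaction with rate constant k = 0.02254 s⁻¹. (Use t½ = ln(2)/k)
30.75 s

t½ = ln(2)/k = 0.6931/0.02254 = 30.75 s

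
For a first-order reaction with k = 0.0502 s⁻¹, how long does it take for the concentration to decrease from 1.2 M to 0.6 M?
13.81 s

From ln[A] = ln[A]₀ - k·t: t = ln([A]₀/[A])/k = ln(1.2/0.6)/0.0502 = ln(2.0000)/0.0502 = 0.6931/0.0502 = 13.81 s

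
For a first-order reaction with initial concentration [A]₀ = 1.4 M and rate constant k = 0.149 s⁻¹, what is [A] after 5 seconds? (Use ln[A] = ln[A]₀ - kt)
0.6646 M

ln[A] = ln[A]₀ - k·t = ln(1.4) - (0.149)·(5) = 0.3365 - 0.7450 = -0.4085
[A] = e^(-0.4085) = 0.6646 M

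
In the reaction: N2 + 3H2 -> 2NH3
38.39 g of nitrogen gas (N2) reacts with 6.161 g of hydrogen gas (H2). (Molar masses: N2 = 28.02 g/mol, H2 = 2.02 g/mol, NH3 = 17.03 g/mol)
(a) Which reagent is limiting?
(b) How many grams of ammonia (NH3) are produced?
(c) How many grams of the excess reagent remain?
(a) H2, (b) 34.63 g, (c) 9.903 g

Moles of N2 = 38.39 g ÷ 28.02 g/mol = 1.37009 mol
Moles of H2 = 6.161 g ÷ 2.02 g/mol = 3.05 mol
Moles ÷ coefficient: N2: 1.37009/1 = 1.37, H2: 3.05/3 = 1.017
(a) H2 has the smaller value, so H2 is the limiting reagent.
(b) Moles of NH3 = 3.05 mol H2 × (2/3) = 2.03333 mol; mass = 2.03333 mol × 17.03 g/mol = 34.63 g
(c) N2 consumed = 3.05 × (1/3) = 1.01667 mol; remaining = 1.37009 − 1.01667 = 0.353426 mol; mass = 0.353426 mol × 28.02 g/mol = 9.903 g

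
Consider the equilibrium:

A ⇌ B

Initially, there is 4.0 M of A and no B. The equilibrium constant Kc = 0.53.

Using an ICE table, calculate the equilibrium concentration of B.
[B] = 1.386 M

ICE: [A] = 4.0 − x, [B] = x.
Kc = x/(4.0 − x) = 0.53 ⇒ x = 0.53·4.0/(1 + 0.53) = 2.12/1.53 = 1.386.
[B] = x = 1.386 M.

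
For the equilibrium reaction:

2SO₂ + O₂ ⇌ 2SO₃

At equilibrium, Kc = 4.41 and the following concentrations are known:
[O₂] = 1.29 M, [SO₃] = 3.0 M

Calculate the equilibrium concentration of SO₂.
[SO₂] = 1.2578 M

Kc = ([SO₃]^2) / ([SO₂]^2 × [O₂]) = 4.41
[SO₂]^2 = (product terms)/(Kc · other reactant terms) = 9 / (4.41 · 1.29) = 1.582
[SO₂] = (1.582)^(1/2) = 1.2578 M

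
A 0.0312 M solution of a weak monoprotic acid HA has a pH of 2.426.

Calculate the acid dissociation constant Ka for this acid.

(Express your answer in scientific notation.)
K_a = 5.12e-04

[H⁺] = 10^(−pH) = 10^(−2.426) = 3.750e-03 M. For HA ⇌ H⁺ + A⁻, Ka = x²/(C − x) = (3.750e-03)²/(0.0312 − 3.750e-03) = 5.12e-04.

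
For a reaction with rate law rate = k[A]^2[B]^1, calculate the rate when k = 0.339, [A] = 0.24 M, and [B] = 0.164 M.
0.003202 M/s

rate = k·[A]^2·[B]^1 = 0.339·(0.24)^2·(0.164)^1 = 0.339·0.0576·0.164 = 0.003202 M/s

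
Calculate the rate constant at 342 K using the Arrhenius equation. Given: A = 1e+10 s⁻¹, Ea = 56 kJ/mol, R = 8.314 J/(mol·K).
2.80e+01 s⁻¹

k = A·exp(-Ea/(R·T)) = 1e+10·exp(-56000/(8.314·342)) = 1e+10·exp(-19.6948) = 1e+10·2.7967e-09 = 2.80e+01 s⁻¹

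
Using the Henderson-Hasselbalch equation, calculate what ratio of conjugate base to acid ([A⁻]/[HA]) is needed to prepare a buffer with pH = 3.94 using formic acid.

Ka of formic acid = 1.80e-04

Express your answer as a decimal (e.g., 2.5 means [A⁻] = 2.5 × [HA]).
[A⁻]/[HA] = 1.568

pKa = −log(1.80e-04) = 3.7447. pH = pKa + log([A⁻]/[HA]). 3.94 = 3.7447 + log(ratio). log(ratio) = 3.94 − 3.7447 = 0.1953. ratio = 10^(0.1953) = 1.568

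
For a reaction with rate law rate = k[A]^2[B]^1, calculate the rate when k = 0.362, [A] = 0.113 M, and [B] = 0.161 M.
0.0007442 M/s

rate = k·[A]^2·[B]^1 = 0.362·(0.113)^2·(0.161)^1 = 0.362·0.012769·0.161 = 0.0007442 M/s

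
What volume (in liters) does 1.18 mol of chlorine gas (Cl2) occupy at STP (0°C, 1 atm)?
At STP, 1 mol of gas occupies 22.4 L
Volume = 1.18 mol × 22.4 L/mol = 26.43 L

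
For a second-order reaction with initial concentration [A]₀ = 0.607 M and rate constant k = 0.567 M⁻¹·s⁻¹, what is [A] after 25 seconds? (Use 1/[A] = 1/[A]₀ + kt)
0.0632 M

1/[A] = 1/[A]₀ + k·t = 1/0.607 + (0.567)·(25) = 1.6474 + 14.1750 = 15.8224
[A] = 1/15.8224 = 0.0632 M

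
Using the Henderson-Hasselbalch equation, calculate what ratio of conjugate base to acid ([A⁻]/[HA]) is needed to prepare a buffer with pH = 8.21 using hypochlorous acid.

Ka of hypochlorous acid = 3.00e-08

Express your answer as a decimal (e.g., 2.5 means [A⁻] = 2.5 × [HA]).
[A⁻]/[HA] = 4.865

pKa = −log(3.00e-08) = 7.5229. pH = pKa + log([A⁻]/[HA]). 8.21 = 7.5229 + log(ratio). log(ratio) = 8.21 − 7.5229 = 0.6871. ratio = 10^(0.6871) = 4.865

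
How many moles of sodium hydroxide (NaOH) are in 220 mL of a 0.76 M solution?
Moles = Molarity × Volume (L)
Moles = 0.76 M × 0.22 L = 0.1672 mol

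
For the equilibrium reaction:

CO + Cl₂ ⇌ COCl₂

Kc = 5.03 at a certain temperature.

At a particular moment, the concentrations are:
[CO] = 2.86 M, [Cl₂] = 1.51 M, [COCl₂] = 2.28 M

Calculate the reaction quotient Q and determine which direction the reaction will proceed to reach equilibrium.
Q = 0.528, Q < K, reaction proceeds forward (toward products)

Q = ([COCl₂]) / ([CO] × [Cl₂])
  = ((2.28)) / ((2.86)·(1.51)) = 2.28/4.3186 = 0.5279
Since Q = 0.5279 < Kc = 5.03, the reaction proceeds forward (toward products) to reach equilibrium.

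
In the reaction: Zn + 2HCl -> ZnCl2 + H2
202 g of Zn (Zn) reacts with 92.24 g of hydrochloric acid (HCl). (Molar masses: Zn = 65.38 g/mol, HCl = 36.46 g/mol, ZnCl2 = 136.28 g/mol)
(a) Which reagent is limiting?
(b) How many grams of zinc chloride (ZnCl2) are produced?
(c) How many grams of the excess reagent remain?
(a) HCl, (b) 172.4 g, (c) 119.3 g

Moles of Zn = 202 g ÷ 65.38 g/mol = 3.08963 mol
Moles of HCl = 92.24 g ÷ 36.46 g/mol = 2.5299 mol
Moles ÷ coefficient: Zn: 3.08963/1 = 3.09, HCl: 2.5299/2 = 1.265
(a) HCl has the smaller value, so HCl is the limiting reagent.
(b) Moles of ZnCl2 = 2.5299 mol HCl × (1/2) = 1.26495 mol; mass = 1.26495 mol × 136.28 g/mol = 172.4 g
(c) Zn consumed = 2.5299 × (1/2) = 1.26495 mol; remaining = 3.08963 − 1.26495 = 1.82468 mol; mass = 1.82468 mol × 65.38 g/mol = 119.3 g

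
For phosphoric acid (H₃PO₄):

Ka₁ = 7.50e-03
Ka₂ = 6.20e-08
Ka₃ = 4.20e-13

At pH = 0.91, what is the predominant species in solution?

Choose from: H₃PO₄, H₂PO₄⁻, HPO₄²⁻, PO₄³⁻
H₃PO₄

pKa1 = 2.12, pKa2 = 7.21, pKa3 = 12.38. Each pKa is the crossover between adjacent species; pH = 0.91 lies in the region where H₃PO₄ predominates.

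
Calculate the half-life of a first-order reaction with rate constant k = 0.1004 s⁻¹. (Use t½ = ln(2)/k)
6.90 s

t½ = ln(2)/k = 0.6931/0.1004 = 6.90 s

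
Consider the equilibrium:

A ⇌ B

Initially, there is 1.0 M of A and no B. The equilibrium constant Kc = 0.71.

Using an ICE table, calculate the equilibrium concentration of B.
[B] = 0.415 M

ICE: [A] = 1.0 − x, [B] = x.
Kc = x/(1.0 − x) = 0.71 ⇒ x = 0.71·1.0/(1 + 0.71) = 0.71/1.71 = 0.4152.
[B] = x = 0.415 M.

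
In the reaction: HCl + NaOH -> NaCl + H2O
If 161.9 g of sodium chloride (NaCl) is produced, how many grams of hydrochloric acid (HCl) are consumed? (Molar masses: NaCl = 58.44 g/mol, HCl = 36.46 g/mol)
Moles of NaCl = 161.9 g ÷ 58.44 g/mol = 2.77036 mol
Mole ratio: 1 mol HCl / 1 mol NaCl
Moles of HCl = 2.77036 × (1/1) = 2.77036 mol
Mass of HCl = 2.77036 mol × 36.46 g/mol = 101 g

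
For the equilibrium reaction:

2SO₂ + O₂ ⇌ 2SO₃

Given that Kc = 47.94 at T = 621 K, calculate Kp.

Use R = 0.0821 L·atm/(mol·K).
K_p = 0.9403

Δn = (moles gaseous products) − (moles gaseous reactants) = -1
T = 621 K; RT = 0.0821 × 621 = 50.9841
Kp = Kc·(RT)^Δn = 47.94 × (50.9841)^-1 = 47.94 × 0.019614 = 0.9403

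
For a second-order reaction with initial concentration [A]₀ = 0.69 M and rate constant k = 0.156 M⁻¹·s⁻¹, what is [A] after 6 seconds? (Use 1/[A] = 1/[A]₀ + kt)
0.4192 M

1/[A] = 1/[A]₀ + k·t = 1/0.69 + (0.156)·(6) = 1.4493 + 0.9360 = 2.3853
[A] = 1/2.3853 = 0.4192 M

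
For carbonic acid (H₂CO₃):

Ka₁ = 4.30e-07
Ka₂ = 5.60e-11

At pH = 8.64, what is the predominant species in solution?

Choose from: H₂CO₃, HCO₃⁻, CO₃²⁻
HCO₃⁻

pKa1 = 6.37, pKa2 = 10.25. Each pKa is the crossover between adjacent species; pH = 8.64 lies in the region where HCO₃⁻ predominates.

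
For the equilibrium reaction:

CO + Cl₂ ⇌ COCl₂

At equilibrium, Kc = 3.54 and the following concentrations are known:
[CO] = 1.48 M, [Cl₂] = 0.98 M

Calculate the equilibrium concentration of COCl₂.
[COCl₂] = 5.1344 M

Kc = ([COCl₂]) / ([CO] × [Cl₂]) = 3.54
[COCl₂]^1 = Kc · (reactant terms)/(other product terms) = 3.54 · 1.4504 / 1 = 5.1344
[COCl₂] = 5.1344 M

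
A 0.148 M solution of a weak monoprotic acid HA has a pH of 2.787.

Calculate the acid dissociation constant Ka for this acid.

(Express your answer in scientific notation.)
K_a = 1.82e-05

[H⁺] = 10^(−pH) = 10^(−2.787) = 1.633e-03 M. For HA ⇌ H⁺ + A⁻, Ka = x²/(C − x) = (1.633e-03)²/(0.148 − 1.633e-03) = 1.82e-05.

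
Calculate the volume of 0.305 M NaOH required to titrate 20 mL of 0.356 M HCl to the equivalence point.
V_{base} = 23.3 mL

At equivalence: moles acid = moles base.
moles HCl = 0.356 M × 0.02 L = 0.00712 mol
V_NaOH = 0.00712 mol ÷ 0.305 M = 0.02334 L = 23.3 mL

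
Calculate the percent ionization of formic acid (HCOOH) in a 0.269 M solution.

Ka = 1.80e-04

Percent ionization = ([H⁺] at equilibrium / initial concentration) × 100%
Percent ionization = 2.55%

Let x = [H⁺]. Ka = x²/(C - x) ⇒ x² + (1.80e-04)x - (1.80e-04)(0.269) = 0. x = 6.8690e-03. Percent = (6.8690e-03/0.269) × 100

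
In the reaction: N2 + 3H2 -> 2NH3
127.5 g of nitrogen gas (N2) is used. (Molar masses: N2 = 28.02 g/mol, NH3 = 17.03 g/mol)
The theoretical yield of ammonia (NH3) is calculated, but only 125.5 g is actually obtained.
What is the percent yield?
Moles of N2 = 127.5 g ÷ 28.02 g/mol = 4.55032 mol
Mole ratio: 2 mol NH3 / 1 mol N2
Moles of NH3 = 4.55032 × (2/1) = 9.10064 mol
Theoretical yield = 9.10064 mol × 17.03 g/mol = 154.98 g
Actual yield = 125.5 g
Percent yield = (125.5 / 154.98) × 100% = 81.0%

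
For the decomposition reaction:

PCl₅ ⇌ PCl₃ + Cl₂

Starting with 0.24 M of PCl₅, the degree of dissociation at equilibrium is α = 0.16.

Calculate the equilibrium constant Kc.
K_c = 0.0073

x = α·[A]₀ = 0.16 × 0.24 = 0.0384 M dissociated.
At eq: [PCl₅] = 0.24 − 0.0384 = 0.2016 M; [PCl₃] = [Cl₂] = x = 0.0384 M.
Kc = [PCl₃][Cl₂]/[PCl₅] = (0.0384)²/0.2016 = 0.007314.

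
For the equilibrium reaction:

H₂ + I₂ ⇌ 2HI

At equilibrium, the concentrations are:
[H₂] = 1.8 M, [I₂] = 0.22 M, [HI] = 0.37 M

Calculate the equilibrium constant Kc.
K_c = 0.3457

Kc = ([HI]^2) / ([H₂] × [I₂])
   = ((0.37)^2) / ((1.8)·(0.22))
   = 0.1369 / 0.396 = 0.3457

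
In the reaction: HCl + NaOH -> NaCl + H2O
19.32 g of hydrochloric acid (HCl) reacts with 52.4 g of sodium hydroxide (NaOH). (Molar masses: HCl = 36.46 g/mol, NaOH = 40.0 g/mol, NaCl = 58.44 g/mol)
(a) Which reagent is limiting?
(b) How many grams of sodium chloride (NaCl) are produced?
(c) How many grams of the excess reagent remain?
(a) HCl, (b) 30.97 g, (c) 31.2 g

Moles of HCl = 19.32 g ÷ 36.46 g/mol = 0.529896 mol
Moles of NaOH = 52.4 g ÷ 40.0 g/mol = 1.31 mol
Moles ÷ coefficient: HCl: 0.529896/1 = 0.5299, NaOH: 1.31/1 = 1.31
(a) HCl has the smaller value, so HCl is the limiting reagent.
(b) Moles of NaCl = 0.529896 mol HCl × (1/1) = 0.529896 mol; mass = 0.529896 mol × 58.44 g/mol = 30.97 g
(c) NaOH consumed = 0.529896 × (1/1) = 0.529896 mol; remaining = 1.31 − 0.529896 = 0.780104 mol; mass = 0.780104 mol × 40.0 g/mol = 31.2 g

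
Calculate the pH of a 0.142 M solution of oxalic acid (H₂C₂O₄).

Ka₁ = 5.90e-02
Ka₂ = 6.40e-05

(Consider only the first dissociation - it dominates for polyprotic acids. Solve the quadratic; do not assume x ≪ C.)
pH = 1.18

x² + Ka₁·x − Ka₁·C = 0 with Ka₁ = 5.90e-02, C = 0.142.
x = (−Ka₁ + √(Ka₁² + 4·Ka₁·C))/2 = 6.6668e-02 M, so pH = 1.18.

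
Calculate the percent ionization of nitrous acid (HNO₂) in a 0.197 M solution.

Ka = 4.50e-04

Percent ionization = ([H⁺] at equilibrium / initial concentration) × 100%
Percent ionization = 4.67%

Let x = [H⁺]. Ka = x²/(C - x) ⇒ x² + (4.50e-04)x - (4.50e-04)(0.197) = 0. x = 9.1931e-03. Percent = (9.1931e-03/0.197) × 100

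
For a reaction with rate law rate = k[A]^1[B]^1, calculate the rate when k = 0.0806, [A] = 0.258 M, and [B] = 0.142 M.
0.002953 M/s

rate = k·[A]^1·[B]^1 = 0.0806·(0.258)^1·(0.142)^1 = 0.0806·0.258·0.142 = 0.002953 M/s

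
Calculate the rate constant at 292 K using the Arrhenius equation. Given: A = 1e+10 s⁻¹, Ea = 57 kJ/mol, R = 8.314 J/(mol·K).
6.36e-01 s⁻¹

k = A·exp(-Ea/(R·T)) = 1e+10·exp(-57000/(8.314·292)) = 1e+10·exp(-23.4791) = 1e+10·6.3554e-11 = 6.36e-01 s⁻¹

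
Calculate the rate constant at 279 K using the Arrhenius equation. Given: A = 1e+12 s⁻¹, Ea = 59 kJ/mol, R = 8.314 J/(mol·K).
8.99e+00 s⁻¹

k = A·exp(-Ea/(R·T)) = 1e+12·exp(-59000/(8.314·279)) = 1e+12·exp(-25.4354) = 1e+12·8.9860e-12 = 8.99e+00 s⁻¹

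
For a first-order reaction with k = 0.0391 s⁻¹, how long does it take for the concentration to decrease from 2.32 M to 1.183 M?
17.23 s

From ln[A] = ln[A]₀ - k·t: t = ln([A]₀/[A])/k = ln(2.32/1.183)/0.0391 = ln(1.9611)/0.0391 = 0.6735/0.0391 = 17.23 s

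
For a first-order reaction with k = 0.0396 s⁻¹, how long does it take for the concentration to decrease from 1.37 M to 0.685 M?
17.50 s

From ln[A] = ln[A]₀ - k·t: t = ln([A]₀/[A])/k = ln(1.37/0.685)/0.0396 = ln(2.0000)/0.0396 = 0.6931/0.0396 = 17.50 s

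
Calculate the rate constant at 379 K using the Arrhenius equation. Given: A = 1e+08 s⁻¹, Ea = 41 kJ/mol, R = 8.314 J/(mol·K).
2.23e+02 s⁻¹

k = A·exp(-Ea/(R·T)) = 1e+08·exp(-41000/(8.314·379)) = 1e+08·exp(-13.0117) = 1e+08·2.2340e-06 = 2.23e+02 s⁻¹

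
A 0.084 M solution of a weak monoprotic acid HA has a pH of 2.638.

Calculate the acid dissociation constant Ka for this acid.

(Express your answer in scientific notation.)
K_a = 6.48e-05

[H⁺] = 10^(−pH) = 10^(−2.638) = 2.301e-03 M. For HA ⇌ H⁺ + A⁻, Ka = x²/(C − x) = (2.301e-03)²/(0.084 − 2.301e-03) = 6.48e-05.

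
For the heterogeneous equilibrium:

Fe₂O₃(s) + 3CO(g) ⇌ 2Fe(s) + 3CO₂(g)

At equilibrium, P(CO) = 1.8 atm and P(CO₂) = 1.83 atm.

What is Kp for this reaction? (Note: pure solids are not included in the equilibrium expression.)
K_p = 1.051

Solids (Fe₂O₃, Fe) are excluded.
Kp = P(CO₂)³/P(CO)³ = (1.83)³/(1.8)³ = 6.128/5.832 = 1.051.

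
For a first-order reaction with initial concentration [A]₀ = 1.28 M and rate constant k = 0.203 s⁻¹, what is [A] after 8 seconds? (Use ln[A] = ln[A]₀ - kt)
0.2523 M

ln[A] = ln[A]₀ - k·t = ln(1.28) - (0.203)·(8) = 0.2469 - 1.6240 = -1.3771
[A] = e^(-1.3771) = 0.2523 M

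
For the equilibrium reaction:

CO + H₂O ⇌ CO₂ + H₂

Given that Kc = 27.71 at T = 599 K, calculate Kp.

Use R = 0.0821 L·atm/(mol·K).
K_p = 27.7100

Δn = (moles gaseous products) − (moles gaseous reactants) = 0
T = 599 K; RT = 0.0821 × 599 = 49.1779
Kp = Kc·(RT)^Δn = 27.71 × (49.1779)^0 = 27.71 × 1 = 27.7100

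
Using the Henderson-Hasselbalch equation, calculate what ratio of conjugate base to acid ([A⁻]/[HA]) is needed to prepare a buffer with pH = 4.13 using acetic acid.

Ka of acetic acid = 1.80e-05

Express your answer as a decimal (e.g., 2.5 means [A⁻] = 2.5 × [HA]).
[A⁻]/[HA] = 0.243

pKa = −log(1.80e-05) = 4.7447. pH = pKa + log([A⁻]/[HA]). 4.13 = 4.7447 + log(ratio). log(ratio) = 4.13 − 4.7447 = -0.6147. ratio = 10^(-0.6147) = 0.243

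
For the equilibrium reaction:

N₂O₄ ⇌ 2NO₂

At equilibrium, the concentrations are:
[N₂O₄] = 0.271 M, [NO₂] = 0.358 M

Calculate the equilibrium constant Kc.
K_c = 0.4729

Kc = ([NO₂]^2) / ([N₂O₄])
   = ((0.358)^2) / ((0.271))
   = 0.12816 / 0.271 = 0.4729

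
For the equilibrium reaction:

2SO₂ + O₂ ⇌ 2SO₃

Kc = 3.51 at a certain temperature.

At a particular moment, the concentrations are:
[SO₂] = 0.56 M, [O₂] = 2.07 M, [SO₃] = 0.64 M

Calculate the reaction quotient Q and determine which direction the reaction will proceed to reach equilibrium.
Q = 0.631, Q < K, reaction proceeds forward (toward products)

Q = ([SO₃]^2) / ([SO₂]^2 × [O₂])
  = ((0.64)^2) / ((0.56)^2·(2.07)) = 0.4096/0.64915 = 0.631
Since Q = 0.631 < Kc = 3.51, the reaction proceeds forward (toward products) to reach equilibrium.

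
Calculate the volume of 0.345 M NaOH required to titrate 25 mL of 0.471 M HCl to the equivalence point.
V_{base} = 34.1 mL

At equivalence: moles acid = moles base.
moles HCl = 0.471 M × 0.025 L = 0.011775 mol
V_NaOH = 0.011775 mol ÷ 0.345 M = 0.03413 L = 34.1 mL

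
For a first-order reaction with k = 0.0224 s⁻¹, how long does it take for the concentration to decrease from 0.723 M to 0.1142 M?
82.39 s

From ln[A] = ln[A]₀ - k·t: t = ln([A]₀/[A])/k = ln(0.723/0.1142)/0.0224 = ln(6.3310)/0.0224 = 1.8455/0.0224 = 82.39 s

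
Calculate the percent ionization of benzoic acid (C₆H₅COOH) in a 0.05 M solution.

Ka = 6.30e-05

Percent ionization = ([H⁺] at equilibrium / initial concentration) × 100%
Percent ionization = 3.49%

Let x = [H⁺]. Ka = x²/(C - x) ⇒ x² + (6.30e-05)x - (6.30e-05)(0.05) = 0. x = 1.7436e-03. Percent = (1.7436e-03/0.05) × 100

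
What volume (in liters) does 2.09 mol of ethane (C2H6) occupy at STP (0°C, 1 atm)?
At STP, 1 mol of gas occupies 22.4 L
Volume = 2.09 mol × 22.4 L/mol = 46.82 L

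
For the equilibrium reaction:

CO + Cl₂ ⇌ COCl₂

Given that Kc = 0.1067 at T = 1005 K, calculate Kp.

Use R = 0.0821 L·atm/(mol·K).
K_p = 0.0013

Δn = (moles gaseous products) − (moles gaseous reactants) = -1
T = 1005 K; RT = 0.0821 × 1005 = 82.5105
Kp = Kc·(RT)^Δn = 0.1067 × (82.5105)^-1 = 0.1067 × 0.0121197 = 0.0013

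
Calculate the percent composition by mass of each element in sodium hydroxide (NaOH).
Na: 57.48%, O: 40.00%, H: 2.52%

Molar mass of NaOH = 40.0 g/mol
% Na = (1 × 22.99) / 40.0 × 100% = 22.99 / 40.0 × 100% = 57.48%
% O = (1 × 16.0) / 40.0 × 100% = 16 / 40.0 × 100% = 40.00%
% H = (1 × 1.008) / 40.0 × 100% = 1.008 / 40.0 × 100% = 2.52%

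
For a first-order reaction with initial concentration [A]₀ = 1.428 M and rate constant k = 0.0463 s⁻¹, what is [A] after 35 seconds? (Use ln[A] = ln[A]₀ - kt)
0.2825 M

ln[A] = ln[A]₀ - k·t = ln(1.428) - (0.0463)·(35) = 0.3563 - 1.6205 = -1.2642
[A] = e^(-1.2642) = 0.2825 M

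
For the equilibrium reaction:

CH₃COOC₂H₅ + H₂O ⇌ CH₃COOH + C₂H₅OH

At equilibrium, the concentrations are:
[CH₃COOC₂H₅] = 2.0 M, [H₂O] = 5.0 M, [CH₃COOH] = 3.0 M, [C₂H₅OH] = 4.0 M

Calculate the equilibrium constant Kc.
K_c = 1.2000

Kc = ([CH₃COOH] × [C₂H₅OH]) / ([CH₃COOC₂H₅] × [H₂O])
   = ((3.0)·(4.0)) / ((2.0)·(5.0))
   = 12 / 10 = 1.2000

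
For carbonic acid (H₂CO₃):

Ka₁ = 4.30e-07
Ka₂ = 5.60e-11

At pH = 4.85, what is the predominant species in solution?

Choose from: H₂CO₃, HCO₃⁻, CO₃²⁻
H₂CO₃

pKa1 = 6.37, pKa2 = 10.25. Each pKa is the crossover between adjacent species; pH = 4.85 lies in the region where H₂CO₃ predominates.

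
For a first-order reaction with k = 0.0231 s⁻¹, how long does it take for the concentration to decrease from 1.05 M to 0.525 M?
30.01 s

From ln[A] = ln[A]₀ - k·t: t = ln([A]₀/[A])/k = ln(1.05/0.525)/0.0231 = ln(2.0000)/0.0231 = 0.6931/0.0231 = 30.01 s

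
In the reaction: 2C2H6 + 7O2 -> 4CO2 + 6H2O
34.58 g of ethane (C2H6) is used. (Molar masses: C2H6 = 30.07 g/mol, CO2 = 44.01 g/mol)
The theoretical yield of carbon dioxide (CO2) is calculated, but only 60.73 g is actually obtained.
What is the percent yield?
Moles of C2H6 = 34.58 g ÷ 30.07 g/mol = 1.14998 mol
Mole ratio: 4 mol CO2 / 2 mol C2H6
Moles of CO2 = 1.14998 × (4/2) = 2.29997 mol
Theoretical yield = 2.29997 mol × 44.01 g/mol = 101.22 g
Actual yield = 60.73 g
Percent yield = (60.73 / 101.22) × 100% = 60.0%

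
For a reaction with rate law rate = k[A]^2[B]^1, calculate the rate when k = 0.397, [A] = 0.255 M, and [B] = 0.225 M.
0.005808 M/s

rate = k·[A]^2·[B]^1 = 0.397·(0.255)^2·(0.225)^1 = 0.397·0.065025·0.225 = 0.005808 M/s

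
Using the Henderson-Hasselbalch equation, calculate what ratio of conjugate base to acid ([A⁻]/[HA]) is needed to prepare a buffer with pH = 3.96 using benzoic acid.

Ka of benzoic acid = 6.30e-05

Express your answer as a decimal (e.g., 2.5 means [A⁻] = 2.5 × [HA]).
[A⁻]/[HA] = 0.575

pKa = −log(6.30e-05) = 4.2007. pH = pKa + log([A⁻]/[HA]). 3.96 = 4.2007 + log(ratio). log(ratio) = 3.96 − 4.2007 = -0.2407. ratio = 10^(-0.2407) = 0.575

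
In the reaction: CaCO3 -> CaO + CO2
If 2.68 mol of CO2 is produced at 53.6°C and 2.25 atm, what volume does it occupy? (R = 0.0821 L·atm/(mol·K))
T = 53.6°C + 273.15 = 326.75 K
V = nRT/P = (2.68 × 0.0821 × 326.75) / 2.25
V = 31.95 L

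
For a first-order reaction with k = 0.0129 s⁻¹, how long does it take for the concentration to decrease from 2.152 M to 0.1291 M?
218.11 s

From ln[A] = ln[A]₀ - k·t: t = ln([A]₀/[A])/k = ln(2.152/0.1291)/0.0129 = ln(16.6692)/0.0129 = 2.8136/0.0129 = 218.11 s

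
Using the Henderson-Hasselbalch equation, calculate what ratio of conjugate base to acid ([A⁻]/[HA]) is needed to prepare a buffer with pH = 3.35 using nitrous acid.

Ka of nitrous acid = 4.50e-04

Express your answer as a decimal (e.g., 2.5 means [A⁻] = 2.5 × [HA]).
[A⁻]/[HA] = 1.007

pKa = −log(4.50e-04) = 3.3468. pH = pKa + log([A⁻]/[HA]). 3.35 = 3.3468 + log(ratio). log(ratio) = 3.35 − 3.3468 = 0.0032. ratio = 10^(0.0032) = 1.007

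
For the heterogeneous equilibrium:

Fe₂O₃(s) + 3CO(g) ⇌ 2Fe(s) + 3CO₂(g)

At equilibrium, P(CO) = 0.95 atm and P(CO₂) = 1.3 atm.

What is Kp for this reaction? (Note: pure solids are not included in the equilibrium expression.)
K_p = 2.562

Solids (Fe₂O₃, Fe) are excluded.
Kp = P(CO₂)³/P(CO)³ = (1.3)³/(0.95)³ = 2.197/0.8574 = 2.562.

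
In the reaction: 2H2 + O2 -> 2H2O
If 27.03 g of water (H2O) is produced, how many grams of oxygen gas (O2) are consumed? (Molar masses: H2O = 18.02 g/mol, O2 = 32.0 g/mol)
Moles of H2O = 27.03 g ÷ 18.02 g/mol = 1.5 mol
Mole ratio: 1 mol O2 / 2 mol H2O
Moles of O2 = 1.5 × (1/2) = 0.75 mol
Mass of O2 = 0.75 mol × 32.0 g/mol = 24 g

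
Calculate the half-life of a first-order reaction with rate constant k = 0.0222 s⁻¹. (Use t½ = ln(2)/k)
31.22 s

t½ = ln(2)/k = 0.6931/0.0222 = 31.22 s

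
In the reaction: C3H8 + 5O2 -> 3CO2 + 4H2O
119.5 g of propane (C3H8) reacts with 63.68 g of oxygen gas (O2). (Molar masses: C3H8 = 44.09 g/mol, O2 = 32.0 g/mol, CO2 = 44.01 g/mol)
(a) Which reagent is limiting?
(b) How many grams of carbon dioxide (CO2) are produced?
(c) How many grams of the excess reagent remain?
(a) O2, (b) 52.55 g, (c) 102 g

Moles of C3H8 = 119.5 g ÷ 44.09 g/mol = 2.71037 mol
Moles of O2 = 63.68 g ÷ 32.0 g/mol = 1.99 mol
Moles ÷ coefficient: C3H8: 2.71037/1 = 2.71, O2: 1.99/5 = 0.398
(a) O2 has the smaller value, so O2 is the limiting reagent.
(b) Moles of CO2 = 1.99 mol O2 × (3/5) = 1.194 mol; mass = 1.194 mol × 44.01 g/mol = 52.55 g
(c) C3H8 consumed = 1.99 × (1/5) = 0.398 mol; remaining = 2.71037 − 0.398 = 2.31237 mol; mass = 2.31237 mol × 44.09 g/mol = 102 g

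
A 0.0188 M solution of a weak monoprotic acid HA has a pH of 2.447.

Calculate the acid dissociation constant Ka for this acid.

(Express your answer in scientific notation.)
K_a = 8.38e-04

[H⁺] = 10^(−pH) = 10^(−2.447) = 3.573e-03 M. For HA ⇌ H⁺ + A⁻, Ka = x²/(C − x) = (3.573e-03)²/(0.0188 − 3.573e-03) = 8.38e-04.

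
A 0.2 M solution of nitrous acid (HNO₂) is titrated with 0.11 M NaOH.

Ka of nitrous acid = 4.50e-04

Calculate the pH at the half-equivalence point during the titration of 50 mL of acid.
pH = pKa = 3.35

At the half-equivalence point, [HA] = [A⁻], so by Henderson–Hasselbalch pH = pKa + log(1) = pKa.
pKa = −log(4.50e-04) = 3.35.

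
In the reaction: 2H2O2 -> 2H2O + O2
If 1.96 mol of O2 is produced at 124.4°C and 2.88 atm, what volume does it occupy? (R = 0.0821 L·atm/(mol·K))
T = 124.4°C + 273.15 = 397.55 K
V = nRT/P = (1.96 × 0.0821 × 397.55) / 2.88
V = 22.21 L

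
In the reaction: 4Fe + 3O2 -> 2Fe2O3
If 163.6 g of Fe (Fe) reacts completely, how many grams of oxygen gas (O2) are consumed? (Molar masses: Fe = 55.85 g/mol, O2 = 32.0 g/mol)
Moles of Fe = 163.6 g ÷ 55.85 g/mol = 2.92927 mol
Mole ratio: 3 mol O2 / 4 mol Fe
Moles of O2 = 2.92927 × (3/4) = 2.19696 mol
Mass of O2 = 2.19696 mol × 32.0 g/mol = 70.3 g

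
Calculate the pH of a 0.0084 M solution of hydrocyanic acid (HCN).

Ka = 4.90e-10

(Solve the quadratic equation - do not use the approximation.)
pH = 5.69

x² + Ka×x - Ka×C = 0. Using quadratic formula: [H⁺] = 2.0285e-06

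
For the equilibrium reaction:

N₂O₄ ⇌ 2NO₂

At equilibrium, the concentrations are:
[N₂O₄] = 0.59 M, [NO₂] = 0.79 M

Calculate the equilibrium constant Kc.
K_c = 1.0578

Kc = ([NO₂]^2) / ([N₂O₄])
   = ((0.79)^2) / ((0.59))
   = 0.6241 / 0.59 = 1.0578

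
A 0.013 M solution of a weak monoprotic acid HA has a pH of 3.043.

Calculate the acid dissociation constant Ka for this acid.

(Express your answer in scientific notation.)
K_a = 6.78e-05

[H⁺] = 10^(−pH) = 10^(−3.043) = 9.057e-04 M. For HA ⇌ H⁺ + A⁻, Ka = x²/(C − x) = (9.057e-04)²/(0.013 − 9.057e-04) = 6.78e-05.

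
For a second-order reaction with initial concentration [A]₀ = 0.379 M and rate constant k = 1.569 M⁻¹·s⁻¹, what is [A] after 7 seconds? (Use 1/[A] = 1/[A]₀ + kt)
0.0734 M

1/[A] = 1/[A]₀ + k·t = 1/0.379 + (1.569)·(7) = 2.6385 + 10.9830 = 13.6215
[A] = 1/13.6215 = 0.0734 M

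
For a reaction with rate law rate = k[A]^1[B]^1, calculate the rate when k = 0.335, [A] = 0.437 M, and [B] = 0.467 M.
0.06837 M/s

rate = k·[A]^1·[B]^1 = 0.335·(0.437)^1·(0.467)^1 = 0.335·0.437·0.467 = 0.06837 M/s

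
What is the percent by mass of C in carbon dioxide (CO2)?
Mass of C in formula = 12.01 × 1 = 12.01 g/mol
Molar mass = 44.01 g/mol
% C = (12.01/44.01) × 100% = 27.29%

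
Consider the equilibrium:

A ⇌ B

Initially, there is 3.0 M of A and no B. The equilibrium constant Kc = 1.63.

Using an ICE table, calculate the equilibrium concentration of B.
[B] = 1.859 M

ICE: [A] = 3.0 − x, [B] = x.
Kc = x/(3.0 − x) = 1.63 ⇒ x = 1.63·3.0/(1 + 1.63) = 4.89/2.63 = 1.859.
[B] = x = 1.859 M.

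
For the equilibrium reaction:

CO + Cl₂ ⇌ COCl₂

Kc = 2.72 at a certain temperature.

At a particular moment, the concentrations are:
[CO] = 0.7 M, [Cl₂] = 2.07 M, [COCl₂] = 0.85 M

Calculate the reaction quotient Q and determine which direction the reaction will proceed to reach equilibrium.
Q = 0.587, Q < K, reaction proceeds forward (toward products)

Q = ([COCl₂]) / ([CO] × [Cl₂])
  = ((0.85)) / ((0.7)·(2.07)) = 0.85/1.449 = 0.5866
Since Q = 0.5866 < Kc = 2.72, the reaction proceeds forward (toward products) to reach equilibrium.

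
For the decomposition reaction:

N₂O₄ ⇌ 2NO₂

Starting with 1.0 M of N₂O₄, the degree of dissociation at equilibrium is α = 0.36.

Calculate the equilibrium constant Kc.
K_c = 0.8100

x = α·[A]₀ = 0.36 × 1.0 = 0.36 M dissociated.
At eq: [N₂O₄] = 1.0 − 0.36 = 0.64 M; [NO₂] = 2x = 0.72 M.
Kc = [NO₂]²/[N₂O₄] = (0.72)²/0.64 = 0.81.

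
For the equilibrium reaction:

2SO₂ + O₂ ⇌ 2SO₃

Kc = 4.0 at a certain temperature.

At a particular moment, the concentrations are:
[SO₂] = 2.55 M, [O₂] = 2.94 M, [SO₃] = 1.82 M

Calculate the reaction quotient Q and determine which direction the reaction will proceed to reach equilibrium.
Q = 0.173, Q < K, reaction proceeds forward (toward products)

Q = ([SO₃]^2) / ([SO₂]^2 × [O₂])
  = ((1.82)^2) / ((2.55)^2·(2.94)) = 3.3124/19.117 = 0.1733
Since Q = 0.1733 < Kc = 4.0, the reaction proceeds forward (toward products) to reach equilibrium.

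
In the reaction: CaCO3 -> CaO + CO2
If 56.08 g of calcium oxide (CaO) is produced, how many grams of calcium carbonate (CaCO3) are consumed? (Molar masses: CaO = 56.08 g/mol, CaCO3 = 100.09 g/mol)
Moles of CaO = 56.08 g ÷ 56.08 g/mol = 1 mol
Mole ratio: 1 mol CaCO3 / 1 mol CaO
Moles of CaCO3 = 1 × (1/1) = 1 mol
Mass of CaCO3 = 1 mol × 100.09 g/mol = 100.1 g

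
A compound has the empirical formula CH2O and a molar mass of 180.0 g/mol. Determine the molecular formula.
Empirical formula mass of CH2O = 30.03 g/mol
Multiplier = 180.0 / 30.03 ≈ 6
Molecular formula = (CH2O) × 6 = C6H12O6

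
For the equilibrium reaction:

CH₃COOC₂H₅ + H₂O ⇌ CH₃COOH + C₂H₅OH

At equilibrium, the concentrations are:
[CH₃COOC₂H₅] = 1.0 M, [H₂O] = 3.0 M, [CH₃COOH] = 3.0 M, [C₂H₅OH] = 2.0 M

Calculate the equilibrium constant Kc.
K_c = 2.0000

Kc = ([CH₃COOH] × [C₂H₅OH]) / ([CH₃COOC₂H₅] × [H₂O])
   = ((3.0)·(2.0)) / ((1.0)·(3.0))
   = 6 / 3 = 2.0000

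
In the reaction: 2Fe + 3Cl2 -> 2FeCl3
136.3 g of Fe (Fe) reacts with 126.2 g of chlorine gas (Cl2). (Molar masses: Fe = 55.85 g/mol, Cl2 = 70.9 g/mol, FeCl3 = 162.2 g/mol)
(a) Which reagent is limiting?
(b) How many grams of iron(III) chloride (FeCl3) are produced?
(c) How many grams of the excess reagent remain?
(a) Cl2, (b) 192.5 g, (c) 70.03 g

Moles of Fe = 136.3 g ÷ 55.85 g/mol = 2.44047 mol
Moles of Cl2 = 126.2 g ÷ 70.9 g/mol = 1.77997 mol
Moles ÷ coefficient: Fe: 2.44047/2 = 1.22, Cl2: 1.77997/3 = 0.5933
(a) Cl2 has the smaller value, so Cl2 is the limiting reagent.
(b) Moles of FeCl3 = 1.77997 mol Cl2 × (2/3) = 1.18665 mol; mass = 1.18665 mol × 162.2 g/mol = 192.5 g
(c) Fe consumed = 1.77997 × (2/3) = 1.18665 mol; remaining = 2.44047 − 1.18665 = 1.25382 mol; mass = 1.25382 mol × 55.85 g/mol = 70.03 g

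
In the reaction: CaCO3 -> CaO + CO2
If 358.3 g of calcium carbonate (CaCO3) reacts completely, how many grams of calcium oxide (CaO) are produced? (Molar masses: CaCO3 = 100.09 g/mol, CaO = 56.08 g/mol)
Moles of CaCO3 = 358.3 g ÷ 100.09 g/mol = 3.57978 mol
Mole ratio: 1 mol CaO / 1 mol CaCO3
Moles of CaO = 3.57978 × (1/1) = 3.57978 mol
Mass of CaO = 3.57978 mol × 56.08 g/mol = 200.8 g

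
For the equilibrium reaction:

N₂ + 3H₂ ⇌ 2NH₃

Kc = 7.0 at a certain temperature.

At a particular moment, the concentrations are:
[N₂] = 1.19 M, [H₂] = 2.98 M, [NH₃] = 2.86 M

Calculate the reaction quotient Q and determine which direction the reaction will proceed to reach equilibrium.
Q = 0.260, Q < K, reaction proceeds forward (toward products)

Q = ([NH₃]^2) / ([N₂] × [H₂]^3)
  = ((2.86)^2) / ((1.19)·(2.98)^3) = 8.1796/31.492 = 0.2597
Since Q = 0.2597 < Kc = 7.0, the reaction proceeds forward (toward products) to reach equilibrium.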